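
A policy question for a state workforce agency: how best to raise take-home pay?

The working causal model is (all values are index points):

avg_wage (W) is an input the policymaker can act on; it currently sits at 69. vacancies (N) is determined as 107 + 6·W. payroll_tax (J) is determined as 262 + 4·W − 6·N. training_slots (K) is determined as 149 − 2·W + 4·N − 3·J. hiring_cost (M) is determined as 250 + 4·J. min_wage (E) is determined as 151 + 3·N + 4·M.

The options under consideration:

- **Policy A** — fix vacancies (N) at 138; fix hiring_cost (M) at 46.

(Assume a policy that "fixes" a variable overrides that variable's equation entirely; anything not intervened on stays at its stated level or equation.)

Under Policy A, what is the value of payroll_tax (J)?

Policy A (N := 138, M := 46):
  W = 69
  N = 138
  J = 262 + 4·69 − 6·138 = -290

-290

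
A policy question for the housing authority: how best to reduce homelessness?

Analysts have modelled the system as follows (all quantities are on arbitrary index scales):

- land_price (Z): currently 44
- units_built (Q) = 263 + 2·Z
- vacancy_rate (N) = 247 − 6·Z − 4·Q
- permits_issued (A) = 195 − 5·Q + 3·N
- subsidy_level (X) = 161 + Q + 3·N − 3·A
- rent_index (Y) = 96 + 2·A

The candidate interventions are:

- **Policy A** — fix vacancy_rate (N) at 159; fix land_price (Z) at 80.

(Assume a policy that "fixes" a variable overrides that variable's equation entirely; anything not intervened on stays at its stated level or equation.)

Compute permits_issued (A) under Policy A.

Policy A (N := 159, Z := 80):
  Z = 80
  Q = 263 + 2·80 = 423
  N = 159
  A = 195 − 5·423 + 3·159 = -1443

-1443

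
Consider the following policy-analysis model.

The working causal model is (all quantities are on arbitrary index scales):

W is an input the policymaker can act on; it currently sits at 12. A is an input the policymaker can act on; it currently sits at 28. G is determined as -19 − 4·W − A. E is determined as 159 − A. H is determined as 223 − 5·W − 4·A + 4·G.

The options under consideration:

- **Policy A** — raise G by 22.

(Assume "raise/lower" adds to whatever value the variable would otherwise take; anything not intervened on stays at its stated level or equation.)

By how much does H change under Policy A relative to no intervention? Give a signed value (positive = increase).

88

Baseline:
  W = 12
  A = 28
  G = -19 − 4·12 − 28 = -95
  H = 223 − 5·12 − 4·28 + 4·(-95) = -329
Policy A (G + 22):
  W = 12
  A = 28
  G = -19 − 4·12 − 28 (+22 from intervention) = -73
  H = 223 − 5·12 − 4·28 + 4·(-73) = -241
Change in H: -241 − (-329) = 88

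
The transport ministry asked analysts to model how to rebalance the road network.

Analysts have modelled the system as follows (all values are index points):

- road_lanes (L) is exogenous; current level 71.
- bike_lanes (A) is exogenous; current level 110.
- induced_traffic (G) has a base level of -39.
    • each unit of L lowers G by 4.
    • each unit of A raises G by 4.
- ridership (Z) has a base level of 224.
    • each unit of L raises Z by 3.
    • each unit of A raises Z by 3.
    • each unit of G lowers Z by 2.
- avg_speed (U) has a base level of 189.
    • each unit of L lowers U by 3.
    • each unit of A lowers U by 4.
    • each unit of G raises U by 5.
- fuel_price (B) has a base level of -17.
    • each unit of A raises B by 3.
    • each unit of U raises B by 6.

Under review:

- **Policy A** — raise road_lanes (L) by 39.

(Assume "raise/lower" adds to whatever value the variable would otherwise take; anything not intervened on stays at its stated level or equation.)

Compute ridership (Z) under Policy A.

962

Policy A (L + 39):
  L = 71 + 39 = 110
  A = 110
  G = -39 − 4·110 + 4·110 = -39
  Z = 224 + 3·110 + 3·110 − 2·(-39) = 962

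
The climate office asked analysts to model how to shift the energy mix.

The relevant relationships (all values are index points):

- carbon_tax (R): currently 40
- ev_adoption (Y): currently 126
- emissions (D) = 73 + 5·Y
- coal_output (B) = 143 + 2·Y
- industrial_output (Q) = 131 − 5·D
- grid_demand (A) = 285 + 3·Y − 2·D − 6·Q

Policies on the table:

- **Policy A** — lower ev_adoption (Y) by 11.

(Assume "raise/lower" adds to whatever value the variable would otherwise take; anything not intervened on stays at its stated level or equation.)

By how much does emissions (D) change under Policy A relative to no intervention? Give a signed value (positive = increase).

Baseline:
  Y = 126
  D = 73 + 5·126 = 703
Policy A (Y − 11):
  Y = 126 − 11 = 115
  D = 73 + 5·115 = 648
Change in D: 648 − 703 = -55

-55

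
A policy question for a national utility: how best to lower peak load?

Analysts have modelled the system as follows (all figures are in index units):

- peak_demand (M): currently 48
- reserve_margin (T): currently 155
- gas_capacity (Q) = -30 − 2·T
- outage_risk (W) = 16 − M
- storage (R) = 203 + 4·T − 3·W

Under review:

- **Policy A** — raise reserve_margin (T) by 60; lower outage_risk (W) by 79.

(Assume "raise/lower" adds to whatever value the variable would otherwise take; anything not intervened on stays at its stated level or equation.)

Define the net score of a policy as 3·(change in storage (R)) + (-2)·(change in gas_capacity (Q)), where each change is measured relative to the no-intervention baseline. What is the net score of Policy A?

1671

Baseline:
  M = 48
  T = 155
  Q = -30 − 2·155 = -340
  W = 16 − 48 = -32
  R = 203 + 4·155 − 3·(-32) = 919
Policy A (T + 60, W − 79):
  M = 48
  T = 155 + 60 = 215
  Q = -30 − 2·215 = -460
  W = 16 − 48 (−79 from intervention) = -111
  R = 203 + 4·215 − 3·(-111) = 1396
ΔR = 1396 − 919 = 477; ΔQ = -460 − (-340) = -120
Score = 3·477 + (-2)·(-120) = 1671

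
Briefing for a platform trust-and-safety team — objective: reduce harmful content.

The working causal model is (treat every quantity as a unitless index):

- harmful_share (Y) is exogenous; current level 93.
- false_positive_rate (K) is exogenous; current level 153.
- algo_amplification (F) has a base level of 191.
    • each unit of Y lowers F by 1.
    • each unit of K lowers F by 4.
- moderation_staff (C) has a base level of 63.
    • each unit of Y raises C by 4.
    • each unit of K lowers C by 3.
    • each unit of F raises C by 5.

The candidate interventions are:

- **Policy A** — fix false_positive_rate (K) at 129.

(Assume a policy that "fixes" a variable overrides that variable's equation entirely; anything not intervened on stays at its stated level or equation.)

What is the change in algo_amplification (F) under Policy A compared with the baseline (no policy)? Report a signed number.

Baseline:
  Y = 93
  K = 153
  F = 191 − 93 − 4·153 = -514
Policy A (K := 129):
  Y = 93
  K = 129
  F = 191 − 93 − 4·129 = -418
Change in F: -418 − (-514) = 96

96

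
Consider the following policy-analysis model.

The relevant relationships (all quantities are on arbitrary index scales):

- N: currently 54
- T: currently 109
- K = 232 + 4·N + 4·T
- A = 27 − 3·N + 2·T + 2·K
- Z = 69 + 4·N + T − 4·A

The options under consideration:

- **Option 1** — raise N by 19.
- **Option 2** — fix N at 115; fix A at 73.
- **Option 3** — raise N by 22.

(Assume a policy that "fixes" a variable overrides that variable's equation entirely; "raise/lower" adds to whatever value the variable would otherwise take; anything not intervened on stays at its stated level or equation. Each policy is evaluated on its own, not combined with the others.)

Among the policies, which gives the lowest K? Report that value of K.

Option 1 (N + 19):
  N = 54 + 19 = 73
  T = 109
  K = 232 + 4·73 + 4·109 = 960
Option 2 (N := 115, A := 73):
  N = 115
  T = 109
  K = 232 + 4·115 + 4·109 = 1128
Option 3 (N + 22):
  N = 54 + 22 = 76
  T = 109
  K = 232 + 4·76 + 4·109 = 972
Comparing — Option 1: K=960, Option 2: K=1128, Option 3: K=972. Lowest is 960 (Option 1).

960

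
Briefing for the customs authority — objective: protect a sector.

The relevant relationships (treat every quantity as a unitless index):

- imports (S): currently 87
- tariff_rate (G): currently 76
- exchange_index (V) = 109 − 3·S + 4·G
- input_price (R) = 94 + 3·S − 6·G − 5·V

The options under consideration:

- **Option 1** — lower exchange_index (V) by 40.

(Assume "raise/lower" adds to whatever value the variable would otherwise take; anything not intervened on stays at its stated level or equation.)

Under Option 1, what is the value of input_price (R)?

-661

Option 1 (V − 40):
  S = 87
  G = 76
  V = 109 − 3·87 + 4·76 (−40 from intervention) = 112
  R = 94 + 3·87 − 6·76 − 5·112 = -661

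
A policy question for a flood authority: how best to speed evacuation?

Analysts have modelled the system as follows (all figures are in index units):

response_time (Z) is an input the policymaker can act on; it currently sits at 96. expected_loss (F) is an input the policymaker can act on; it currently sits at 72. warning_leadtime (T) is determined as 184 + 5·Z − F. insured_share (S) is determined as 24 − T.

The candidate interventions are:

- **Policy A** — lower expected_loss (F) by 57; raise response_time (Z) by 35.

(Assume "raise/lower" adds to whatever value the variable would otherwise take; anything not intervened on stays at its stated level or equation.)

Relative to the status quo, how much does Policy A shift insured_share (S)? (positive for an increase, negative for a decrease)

-232

Baseline:
  Z = 96
  F = 72
  T = 184 + 5·96 − 72 = 592
  S = 24 − 592 = -568
Policy A (F − 57, Z + 35):
  Z = 96 + 35 = 131
  F = 72 − 57 = 15
  T = 184 + 5·131 − 15 = 824
  S = 24 − 824 = -800
Change in S: -800 − (-568) = -232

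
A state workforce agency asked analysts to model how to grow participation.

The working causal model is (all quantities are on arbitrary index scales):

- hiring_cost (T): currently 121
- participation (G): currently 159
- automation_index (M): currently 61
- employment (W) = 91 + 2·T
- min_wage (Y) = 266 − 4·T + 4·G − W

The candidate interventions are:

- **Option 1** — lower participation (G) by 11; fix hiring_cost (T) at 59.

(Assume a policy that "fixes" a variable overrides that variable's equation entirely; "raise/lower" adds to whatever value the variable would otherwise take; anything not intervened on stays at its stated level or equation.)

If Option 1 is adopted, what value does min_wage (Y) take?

Option 1 (G − 11, T := 59):
  T = 59
  G = 159 − 11 = 148
  W = 91 + 2·59 = 209
  Y = 266 − 4·59 + 4·148 − 209 = 413

413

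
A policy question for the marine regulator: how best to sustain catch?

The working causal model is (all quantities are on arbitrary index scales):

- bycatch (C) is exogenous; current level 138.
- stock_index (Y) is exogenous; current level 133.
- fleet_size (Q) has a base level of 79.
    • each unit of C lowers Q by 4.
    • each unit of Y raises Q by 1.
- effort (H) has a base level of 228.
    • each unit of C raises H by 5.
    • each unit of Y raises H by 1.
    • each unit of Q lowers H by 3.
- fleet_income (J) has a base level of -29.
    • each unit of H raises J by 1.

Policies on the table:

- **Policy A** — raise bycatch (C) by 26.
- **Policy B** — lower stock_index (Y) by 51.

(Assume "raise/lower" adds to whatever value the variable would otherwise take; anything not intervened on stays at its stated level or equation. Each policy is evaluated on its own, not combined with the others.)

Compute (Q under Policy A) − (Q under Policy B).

Policy A (C + 26):
  C = 138 + 26 = 164
  Y = 133
  Q = 79 − 4·164 + 133 = -444
Policy B (Y − 51):
  C = 138
  Y = 133 − 51 = 82
  Q = 79 − 4·138 + 82 = -391
Q: -444 − (-391) = -53

-53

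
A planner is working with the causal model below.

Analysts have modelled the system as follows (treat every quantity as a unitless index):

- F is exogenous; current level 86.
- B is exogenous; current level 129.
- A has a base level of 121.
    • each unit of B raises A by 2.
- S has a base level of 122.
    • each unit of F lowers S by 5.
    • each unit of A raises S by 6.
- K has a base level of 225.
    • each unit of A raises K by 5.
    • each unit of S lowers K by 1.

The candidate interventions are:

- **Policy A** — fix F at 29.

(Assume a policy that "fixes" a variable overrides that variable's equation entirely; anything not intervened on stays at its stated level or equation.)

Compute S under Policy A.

2251

Policy A (F := 29):
  F = 29
  B = 129
  A = 121 + 2·129 = 379
  S = 122 − 5·29 + 6·379 = 2251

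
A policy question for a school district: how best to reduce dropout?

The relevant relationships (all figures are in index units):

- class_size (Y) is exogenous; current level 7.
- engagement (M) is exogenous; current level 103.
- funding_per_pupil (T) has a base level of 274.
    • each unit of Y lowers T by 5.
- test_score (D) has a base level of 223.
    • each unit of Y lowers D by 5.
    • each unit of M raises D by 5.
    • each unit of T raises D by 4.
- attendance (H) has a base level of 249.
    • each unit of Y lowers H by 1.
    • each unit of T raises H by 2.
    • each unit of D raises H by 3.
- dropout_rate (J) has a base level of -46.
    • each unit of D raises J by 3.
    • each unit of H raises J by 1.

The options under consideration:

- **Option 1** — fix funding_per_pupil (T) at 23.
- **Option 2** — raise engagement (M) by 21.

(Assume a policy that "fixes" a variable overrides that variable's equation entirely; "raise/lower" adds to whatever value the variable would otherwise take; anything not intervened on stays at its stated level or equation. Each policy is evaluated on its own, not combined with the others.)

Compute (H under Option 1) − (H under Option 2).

-3339

Option 1 (T := 23):
  Y = 7
  M = 103
  T = 23
  D = 223 − 5·7 + 5·103 + 4·23 = 795
  H = 249 − 7 + 2·23 + 3·795 = 2673
Option 2 (M + 21):
  Y = 7
  M = 103 + 21 = 124
  T = 274 − 5·7 = 239
  D = 223 − 5·7 + 5·124 + 4·239 = 1764
  H = 249 − 7 + 2·239 + 3·1764 = 6012
H: 2673 − 6012 = -3339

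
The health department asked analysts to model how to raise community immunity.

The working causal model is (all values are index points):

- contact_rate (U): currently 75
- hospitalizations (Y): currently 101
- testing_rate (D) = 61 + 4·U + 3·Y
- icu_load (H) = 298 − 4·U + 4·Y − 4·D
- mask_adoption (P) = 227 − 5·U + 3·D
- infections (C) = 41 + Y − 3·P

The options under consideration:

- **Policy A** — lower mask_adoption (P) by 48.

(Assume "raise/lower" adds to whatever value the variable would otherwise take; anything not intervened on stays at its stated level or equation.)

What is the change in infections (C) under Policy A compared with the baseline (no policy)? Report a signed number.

Baseline:
  U = 75
  Y = 101
  D = 61 + 4·75 + 3·101 = 664
  P = 227 − 5·75 + 3·664 = 1844
  C = 41 + 101 − 3·1844 = -5390
Policy A (P − 48):
  U = 75
  Y = 101
  D = 61 + 4·75 + 3·101 = 664
  P = 227 − 5·75 + 3·664 (−48 from intervention) = 1796
  C = 41 + 101 − 3·1796 = -5246
Change in C: -5246 − (-5390) = 144

144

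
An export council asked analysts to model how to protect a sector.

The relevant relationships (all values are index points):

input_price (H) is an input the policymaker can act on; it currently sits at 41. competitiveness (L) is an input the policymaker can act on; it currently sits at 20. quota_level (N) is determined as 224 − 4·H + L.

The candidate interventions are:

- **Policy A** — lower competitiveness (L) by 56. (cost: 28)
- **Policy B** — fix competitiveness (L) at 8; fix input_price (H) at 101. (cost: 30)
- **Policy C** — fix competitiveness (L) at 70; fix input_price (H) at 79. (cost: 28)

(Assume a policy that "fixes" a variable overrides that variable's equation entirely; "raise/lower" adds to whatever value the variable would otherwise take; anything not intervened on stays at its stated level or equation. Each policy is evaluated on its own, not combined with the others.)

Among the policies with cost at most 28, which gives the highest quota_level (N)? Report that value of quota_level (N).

24

Policy A (L − 56):
  H = 41
  L = 20 − 56 = -36
  N = 224 − 4·41 + (-36) = 24
Policy C (L := 70, H := 79):
  H = 79
  L = 70
  N = 224 − 4·79 + 70 = -22
Comparing — Policy A: N=24, Policy C: N=-22. Highest is 24 (Policy A).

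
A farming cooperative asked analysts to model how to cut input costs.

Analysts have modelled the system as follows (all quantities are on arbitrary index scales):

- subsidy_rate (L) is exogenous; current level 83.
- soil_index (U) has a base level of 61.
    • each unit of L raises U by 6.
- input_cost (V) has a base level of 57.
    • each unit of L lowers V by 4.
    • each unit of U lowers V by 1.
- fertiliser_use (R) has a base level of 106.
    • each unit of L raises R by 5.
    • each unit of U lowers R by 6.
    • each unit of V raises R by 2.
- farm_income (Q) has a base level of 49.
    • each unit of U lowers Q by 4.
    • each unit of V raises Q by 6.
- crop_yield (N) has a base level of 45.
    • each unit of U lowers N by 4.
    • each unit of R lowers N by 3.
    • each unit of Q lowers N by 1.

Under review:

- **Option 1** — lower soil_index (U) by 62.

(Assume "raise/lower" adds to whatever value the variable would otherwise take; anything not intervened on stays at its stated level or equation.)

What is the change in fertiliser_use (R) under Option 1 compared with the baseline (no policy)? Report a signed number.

496

Baseline:
  L = 83
  U = 61 + 6·83 = 559
  V = 57 − 4·83 − 559 = -834
  R = 106 + 5·83 − 6·559 + 2·(-834) = -4501
Option 1 (U − 62):
  L = 83
  U = 61 + 6·83 (−62 from intervention) = 497
  V = 57 − 4·83 − 497 = -772
  R = 106 + 5·83 − 6·497 + 2·(-772) = -4005
Change in R: -4005 − (-4501) = 496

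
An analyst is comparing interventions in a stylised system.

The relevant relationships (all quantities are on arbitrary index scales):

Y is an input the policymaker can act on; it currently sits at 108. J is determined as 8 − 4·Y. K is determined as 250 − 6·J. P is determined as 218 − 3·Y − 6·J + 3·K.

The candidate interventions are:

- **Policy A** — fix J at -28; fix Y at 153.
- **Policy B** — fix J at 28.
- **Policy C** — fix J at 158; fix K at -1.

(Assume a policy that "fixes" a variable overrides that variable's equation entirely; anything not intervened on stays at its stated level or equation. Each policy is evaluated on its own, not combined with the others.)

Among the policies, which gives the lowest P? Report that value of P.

-1057

Policy A (J := -28, Y := 153):
  Y = 153
  J = -28
  K = 250 − 6·(-28) = 418
  P = 218 − 3·153 − 6·(-28) + 3·418 = 1181
Policy B (J := 28):
  Y = 108
  J = 28
  K = 250 − 6·28 = 82
  P = 218 − 3·108 − 6·28 + 3·82 = -28
Policy C (J := 158, K := -1):
  Y = 108
  J = 158
  K = -1
  P = 218 − 3·108 − 6·158 + 3·(-1) = -1057
Comparing — Policy A: P=1181, Policy B: P=-28, Policy C: P=-1057. Lowest is -1057 (Policy C).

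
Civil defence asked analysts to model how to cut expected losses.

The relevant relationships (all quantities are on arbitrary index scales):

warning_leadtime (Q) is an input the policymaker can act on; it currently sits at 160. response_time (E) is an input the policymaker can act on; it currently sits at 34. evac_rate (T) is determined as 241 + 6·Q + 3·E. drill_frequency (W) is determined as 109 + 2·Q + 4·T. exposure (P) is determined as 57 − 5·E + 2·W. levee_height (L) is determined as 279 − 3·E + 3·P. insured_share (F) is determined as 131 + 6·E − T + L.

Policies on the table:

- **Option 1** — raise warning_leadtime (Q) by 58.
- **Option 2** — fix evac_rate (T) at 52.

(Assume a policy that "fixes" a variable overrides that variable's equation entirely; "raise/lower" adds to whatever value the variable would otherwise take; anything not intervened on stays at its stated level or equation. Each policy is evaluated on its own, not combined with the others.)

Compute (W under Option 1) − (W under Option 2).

Option 1 (Q + 58):
  Q = 160 + 58 = 218
  E = 34
  T = 241 + 6·218 + 3·34 = 1651
  W = 109 + 2·218 + 4·1651 = 7149
Option 2 (T := 52):
  Q = 160
  E = 34
  T = 52
  W = 109 + 2·160 + 4·52 = 637
W: 7149 − 637 = 6512

6512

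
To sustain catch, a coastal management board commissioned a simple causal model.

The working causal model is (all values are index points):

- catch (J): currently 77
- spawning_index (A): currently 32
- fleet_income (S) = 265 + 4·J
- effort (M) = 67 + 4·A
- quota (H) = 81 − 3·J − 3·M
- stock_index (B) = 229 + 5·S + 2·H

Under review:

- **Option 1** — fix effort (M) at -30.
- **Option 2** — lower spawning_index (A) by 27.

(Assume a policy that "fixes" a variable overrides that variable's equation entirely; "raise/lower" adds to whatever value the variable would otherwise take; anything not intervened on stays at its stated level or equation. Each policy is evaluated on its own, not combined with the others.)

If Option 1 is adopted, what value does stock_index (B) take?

2974

Option 1 (M := -30):
  J = 77
  A = 32
  S = 265 + 4·77 = 573
  M = -30
  H = 81 − 3·77 − 3·(-30) = -60
  B = 229 + 5·573 + 2·(-60) = 2974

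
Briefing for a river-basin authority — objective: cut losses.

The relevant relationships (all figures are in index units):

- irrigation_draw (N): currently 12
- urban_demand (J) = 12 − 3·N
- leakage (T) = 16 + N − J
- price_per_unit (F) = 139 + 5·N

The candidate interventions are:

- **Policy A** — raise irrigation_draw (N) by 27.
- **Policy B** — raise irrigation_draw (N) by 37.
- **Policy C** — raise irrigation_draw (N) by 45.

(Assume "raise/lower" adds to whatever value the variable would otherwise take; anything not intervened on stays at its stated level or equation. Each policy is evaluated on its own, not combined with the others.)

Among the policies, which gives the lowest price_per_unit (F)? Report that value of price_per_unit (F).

334

Policy A (N + 27):
  N = 12 + 27 = 39
  F = 139 + 5·39 = 334
Policy B (N + 37):
  N = 12 + 37 = 49
  F = 139 + 5·49 = 384
Policy C (N + 45):
  N = 12 + 45 = 57
  F = 139 + 5·57 = 424
Comparing — Policy A: F=334, Policy B: F=384, Policy C: F=424. Lowest is 334 (Policy A).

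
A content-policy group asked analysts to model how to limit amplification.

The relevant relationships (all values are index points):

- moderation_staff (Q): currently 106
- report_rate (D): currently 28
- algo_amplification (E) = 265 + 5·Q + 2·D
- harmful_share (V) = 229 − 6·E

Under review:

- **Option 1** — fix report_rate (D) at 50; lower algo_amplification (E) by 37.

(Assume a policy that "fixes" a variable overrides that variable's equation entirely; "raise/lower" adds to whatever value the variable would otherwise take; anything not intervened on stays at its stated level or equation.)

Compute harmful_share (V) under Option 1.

Option 1 (D := 50, E − 37):
  Q = 106
  D = 50
  E = 265 + 5·106 + 2·50 (−37 from intervention) = 858
  V = 229 − 6·858 = -4919

-4919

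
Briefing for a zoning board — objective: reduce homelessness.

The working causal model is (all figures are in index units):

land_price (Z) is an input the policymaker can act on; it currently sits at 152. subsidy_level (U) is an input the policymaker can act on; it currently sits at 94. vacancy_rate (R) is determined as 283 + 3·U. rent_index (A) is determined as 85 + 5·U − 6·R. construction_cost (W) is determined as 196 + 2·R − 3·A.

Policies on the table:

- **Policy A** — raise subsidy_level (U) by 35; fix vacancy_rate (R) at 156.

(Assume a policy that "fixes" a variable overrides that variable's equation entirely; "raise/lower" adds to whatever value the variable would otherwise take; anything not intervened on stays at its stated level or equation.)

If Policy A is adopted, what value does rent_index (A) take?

Policy A (U + 35, R := 156):
  U = 94 + 35 = 129
  R = 156
  A = 85 + 5·129 − 6·156 = -206

-206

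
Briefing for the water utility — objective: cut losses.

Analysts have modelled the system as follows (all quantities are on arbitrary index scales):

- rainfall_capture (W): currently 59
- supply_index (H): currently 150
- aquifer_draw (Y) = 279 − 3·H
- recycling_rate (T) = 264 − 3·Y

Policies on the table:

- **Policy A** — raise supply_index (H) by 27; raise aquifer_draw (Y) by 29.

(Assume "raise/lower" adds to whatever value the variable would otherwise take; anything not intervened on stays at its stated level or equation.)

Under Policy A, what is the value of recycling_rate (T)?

933

Policy A (H + 27, Y + 29):
  H = 150 + 27 = 177
  Y = 279 − 3·177 (+29 from intervention) = -223
  T = 264 − 3·(-223) = 933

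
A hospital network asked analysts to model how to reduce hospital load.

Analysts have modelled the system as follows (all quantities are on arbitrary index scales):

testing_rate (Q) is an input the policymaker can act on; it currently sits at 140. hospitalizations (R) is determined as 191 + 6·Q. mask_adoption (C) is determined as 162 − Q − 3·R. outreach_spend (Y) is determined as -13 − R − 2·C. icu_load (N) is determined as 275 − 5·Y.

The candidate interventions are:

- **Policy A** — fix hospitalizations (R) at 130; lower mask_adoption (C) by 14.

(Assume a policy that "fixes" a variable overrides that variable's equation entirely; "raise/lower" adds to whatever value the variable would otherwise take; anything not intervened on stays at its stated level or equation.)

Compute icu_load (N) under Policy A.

Policy A (R := 130, C − 14):
  Q = 140
  R = 130
  C = 162 − 140 − 3·130 (−14 from intervention) = -382
  Y = -13 − 130 − 2·(-382) = 621
  N = 275 − 5·621 = -2830

-2830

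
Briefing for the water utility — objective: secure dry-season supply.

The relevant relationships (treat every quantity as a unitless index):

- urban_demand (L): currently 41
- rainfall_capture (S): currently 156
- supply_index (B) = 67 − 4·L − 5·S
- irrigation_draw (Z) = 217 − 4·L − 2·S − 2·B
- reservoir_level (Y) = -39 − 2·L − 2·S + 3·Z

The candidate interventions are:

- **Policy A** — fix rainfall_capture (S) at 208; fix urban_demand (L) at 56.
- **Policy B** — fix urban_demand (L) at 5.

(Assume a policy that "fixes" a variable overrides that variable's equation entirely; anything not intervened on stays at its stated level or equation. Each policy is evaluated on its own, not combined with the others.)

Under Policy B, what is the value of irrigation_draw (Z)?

Policy B (L := 5):
  L = 5
  S = 156
  B = 67 − 4·5 − 5·156 = -733
  Z = 217 − 4·5 − 2·156 − 2·(-733) = 1351

1351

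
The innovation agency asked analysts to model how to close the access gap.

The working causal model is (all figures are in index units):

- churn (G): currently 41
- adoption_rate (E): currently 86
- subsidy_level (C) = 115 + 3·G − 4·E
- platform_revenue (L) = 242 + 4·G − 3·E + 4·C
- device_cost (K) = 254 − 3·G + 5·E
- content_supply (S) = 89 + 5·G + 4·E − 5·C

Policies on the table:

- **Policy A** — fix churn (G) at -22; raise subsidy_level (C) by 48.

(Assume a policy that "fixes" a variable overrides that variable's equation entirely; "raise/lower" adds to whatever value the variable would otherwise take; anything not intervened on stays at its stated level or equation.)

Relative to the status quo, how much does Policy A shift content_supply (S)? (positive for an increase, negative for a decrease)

390

Baseline:
  G = 41
  E = 86
  C = 115 + 3·41 − 4·86 = -106
  S = 89 + 5·41 + 4·86 − 5·(-106) = 1168
Policy A (G := -22, C + 48):
  G = -22
  E = 86
  C = 115 + 3·(-22) − 4·86 (+48 from intervention) = -247
  S = 89 + 5·(-22) + 4·86 − 5·(-247) = 1558
Change in S: 1558 − 1168 = 390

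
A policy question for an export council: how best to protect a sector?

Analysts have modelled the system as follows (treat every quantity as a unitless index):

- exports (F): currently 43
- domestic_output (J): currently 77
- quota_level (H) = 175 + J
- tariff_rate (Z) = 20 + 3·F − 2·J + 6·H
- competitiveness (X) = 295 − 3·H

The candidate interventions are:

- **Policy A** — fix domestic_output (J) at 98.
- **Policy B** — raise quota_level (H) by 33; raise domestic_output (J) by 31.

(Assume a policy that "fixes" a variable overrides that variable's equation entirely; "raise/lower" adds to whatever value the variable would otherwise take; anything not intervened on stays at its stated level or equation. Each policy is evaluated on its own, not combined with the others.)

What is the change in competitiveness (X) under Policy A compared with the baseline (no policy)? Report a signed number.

-63

Baseline:
  J = 77
  H = 175 + 77 = 252
  X = 295 − 3·252 = -461
Policy A (J := 98):
  J = 98
  H = 175 + 98 = 273
  X = 295 − 3·273 = -524
Change in X: -524 − (-461) = -63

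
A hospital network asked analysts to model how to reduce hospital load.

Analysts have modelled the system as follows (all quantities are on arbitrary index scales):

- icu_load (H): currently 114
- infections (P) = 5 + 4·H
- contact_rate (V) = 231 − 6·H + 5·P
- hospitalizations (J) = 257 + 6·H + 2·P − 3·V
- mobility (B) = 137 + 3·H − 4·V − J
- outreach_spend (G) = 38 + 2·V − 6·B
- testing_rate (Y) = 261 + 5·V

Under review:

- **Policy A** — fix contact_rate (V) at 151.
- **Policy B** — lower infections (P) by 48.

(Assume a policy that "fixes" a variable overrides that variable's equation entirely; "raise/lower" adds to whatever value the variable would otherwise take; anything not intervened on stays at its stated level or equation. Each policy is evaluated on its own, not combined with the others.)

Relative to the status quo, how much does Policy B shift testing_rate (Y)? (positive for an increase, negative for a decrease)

-1200

Baseline:
  H = 114
  P = 5 + 4·114 = 461
  V = 231 − 6·114 + 5·461 = 1852
  Y = 261 + 5·1852 = 9521
Policy B (P − 48):
  H = 114
  P = 5 + 4·114 (−48 from intervention) = 413
  V = 231 − 6·114 + 5·413 = 1612
  Y = 261 + 5·1612 = 8321
Change in Y: 8321 − 9521 = -1200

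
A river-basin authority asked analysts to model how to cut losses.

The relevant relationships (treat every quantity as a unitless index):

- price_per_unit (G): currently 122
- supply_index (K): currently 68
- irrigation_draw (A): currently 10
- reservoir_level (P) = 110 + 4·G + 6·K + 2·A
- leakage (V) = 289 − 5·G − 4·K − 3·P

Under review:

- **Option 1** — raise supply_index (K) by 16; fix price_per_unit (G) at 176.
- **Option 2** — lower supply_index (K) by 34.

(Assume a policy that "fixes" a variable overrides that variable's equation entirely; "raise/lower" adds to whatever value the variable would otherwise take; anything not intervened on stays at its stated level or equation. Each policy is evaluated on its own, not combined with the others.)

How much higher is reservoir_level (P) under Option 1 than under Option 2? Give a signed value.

516

Option 1 (K + 16, G := 176):
  G = 176
  K = 68 + 16 = 84
  A = 10
  P = 110 + 4·176 + 6·84 + 2·10 = 1338
Option 2 (K − 34):
  G = 122
  K = 68 − 34 = 34
  A = 10
  P = 110 + 4·122 + 6·34 + 2·10 = 822
P: 1338 − 822 = 516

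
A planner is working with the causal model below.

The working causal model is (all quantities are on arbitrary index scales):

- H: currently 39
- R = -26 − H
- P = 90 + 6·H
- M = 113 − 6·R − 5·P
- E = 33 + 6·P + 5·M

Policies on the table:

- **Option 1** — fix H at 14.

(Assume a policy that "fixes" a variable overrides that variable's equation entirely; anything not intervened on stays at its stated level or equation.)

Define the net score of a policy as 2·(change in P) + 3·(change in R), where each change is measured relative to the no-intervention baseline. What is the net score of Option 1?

-225

Baseline:
  H = 39
  R = -26 − 39 = -65
  P = 90 + 6·39 = 324
Option 1 (H := 14):
  H = 14
  R = -26 − 14 = -40
  P = 90 + 6·14 = 174
ΔP = 174 − 324 = -150; ΔR = -40 − (-65) = 25
Score = 2·(-150) + 3·25 = -225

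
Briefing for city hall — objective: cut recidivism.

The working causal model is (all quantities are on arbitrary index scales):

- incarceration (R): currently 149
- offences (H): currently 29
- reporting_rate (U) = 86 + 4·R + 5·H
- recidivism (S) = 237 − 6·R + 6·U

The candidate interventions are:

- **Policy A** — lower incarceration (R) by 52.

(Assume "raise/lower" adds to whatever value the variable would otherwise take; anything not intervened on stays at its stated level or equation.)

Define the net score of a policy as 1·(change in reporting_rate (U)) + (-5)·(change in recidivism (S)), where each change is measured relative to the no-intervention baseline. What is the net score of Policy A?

4472

Baseline:
  R = 149
  H = 29
  U = 86 + 4·149 + 5·29 = 827
  S = 237 − 6·149 + 6·827 = 4305
Policy A (R − 52):
  R = 149 − 52 = 97
  H = 29
  U = 86 + 4·97 + 5·29 = 619
  S = 237 − 6·97 + 6·619 = 3369
ΔU = 619 − 827 = -208; ΔS = 3369 − 4305 = -936
Score = 1·(-208) + (-5)·(-936) = 4472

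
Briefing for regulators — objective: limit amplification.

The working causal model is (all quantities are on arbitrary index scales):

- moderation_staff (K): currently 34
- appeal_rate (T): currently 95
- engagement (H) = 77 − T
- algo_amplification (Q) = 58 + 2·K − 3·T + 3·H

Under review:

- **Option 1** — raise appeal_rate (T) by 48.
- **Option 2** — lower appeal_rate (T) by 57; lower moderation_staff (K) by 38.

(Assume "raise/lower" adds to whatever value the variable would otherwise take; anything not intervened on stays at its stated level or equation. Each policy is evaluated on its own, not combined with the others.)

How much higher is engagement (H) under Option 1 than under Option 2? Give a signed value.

Option 1 (T + 48):
  T = 95 + 48 = 143
  H = 77 − 143 = -66
Option 2 (T − 57, K − 38):
  T = 95 − 57 = 38
  H = 77 − 38 = 39
H: -66 − 39 = -105

-105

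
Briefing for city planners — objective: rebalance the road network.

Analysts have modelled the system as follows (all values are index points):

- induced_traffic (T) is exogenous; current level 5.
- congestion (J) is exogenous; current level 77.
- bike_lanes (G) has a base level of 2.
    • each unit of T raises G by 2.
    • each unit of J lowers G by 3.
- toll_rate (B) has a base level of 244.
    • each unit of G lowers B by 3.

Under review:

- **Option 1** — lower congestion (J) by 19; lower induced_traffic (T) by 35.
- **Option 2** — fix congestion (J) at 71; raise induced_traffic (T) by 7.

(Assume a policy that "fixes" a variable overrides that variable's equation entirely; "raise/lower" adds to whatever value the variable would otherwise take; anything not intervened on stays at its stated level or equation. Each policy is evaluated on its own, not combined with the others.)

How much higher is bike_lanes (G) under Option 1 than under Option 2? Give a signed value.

-45

Option 1 (J − 19, T − 35):
  T = 5 − 35 = -30
  J = 77 − 19 = 58
  G = 2 + 2·(-30) − 3·58 = -232
Option 2 (J := 71, T + 7):
  T = 5 + 7 = 12
  J = 71
  G = 2 + 2·12 − 3·71 = -187
G: -232 − (-187) = -45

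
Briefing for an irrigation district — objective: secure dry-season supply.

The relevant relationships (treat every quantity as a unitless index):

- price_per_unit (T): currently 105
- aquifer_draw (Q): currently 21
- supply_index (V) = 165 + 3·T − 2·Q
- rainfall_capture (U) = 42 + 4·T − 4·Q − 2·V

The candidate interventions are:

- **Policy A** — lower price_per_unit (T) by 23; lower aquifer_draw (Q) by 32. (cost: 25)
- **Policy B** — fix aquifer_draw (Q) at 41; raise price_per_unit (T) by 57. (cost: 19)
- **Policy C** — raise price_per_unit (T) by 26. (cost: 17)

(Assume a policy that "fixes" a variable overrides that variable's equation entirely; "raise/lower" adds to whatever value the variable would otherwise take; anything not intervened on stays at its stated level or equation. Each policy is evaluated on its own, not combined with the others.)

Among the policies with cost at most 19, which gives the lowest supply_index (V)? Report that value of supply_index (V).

516

Policy B (Q := 41, T + 57):
  T = 105 + 57 = 162
  Q = 41
  V = 165 + 3·162 − 2·41 = 569
Policy C (T + 26):
  T = 105 + 26 = 131
  Q = 21
  V = 165 + 3·131 − 2·21 = 516
Comparing — Policy B: V=569, Policy C: V=516. Lowest is 516 (Policy C).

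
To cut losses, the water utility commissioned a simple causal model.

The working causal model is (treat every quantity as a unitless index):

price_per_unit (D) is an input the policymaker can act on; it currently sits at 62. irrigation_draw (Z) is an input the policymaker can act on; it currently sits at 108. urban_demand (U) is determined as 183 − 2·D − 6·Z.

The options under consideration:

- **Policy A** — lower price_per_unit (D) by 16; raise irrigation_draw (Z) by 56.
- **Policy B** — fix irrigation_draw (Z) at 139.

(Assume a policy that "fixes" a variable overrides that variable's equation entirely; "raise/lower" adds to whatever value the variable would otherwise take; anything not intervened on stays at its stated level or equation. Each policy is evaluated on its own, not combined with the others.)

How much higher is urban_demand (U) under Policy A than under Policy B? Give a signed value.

Policy A (D − 16, Z + 56):
  D = 62 − 16 = 46
  Z = 108 + 56 = 164
  U = 183 − 2·46 − 6·164 = -893
Policy B (Z := 139):
  D = 62
  Z = 139
  U = 183 − 2·62 − 6·139 = -775
U: -893 − (-775) = -118

-118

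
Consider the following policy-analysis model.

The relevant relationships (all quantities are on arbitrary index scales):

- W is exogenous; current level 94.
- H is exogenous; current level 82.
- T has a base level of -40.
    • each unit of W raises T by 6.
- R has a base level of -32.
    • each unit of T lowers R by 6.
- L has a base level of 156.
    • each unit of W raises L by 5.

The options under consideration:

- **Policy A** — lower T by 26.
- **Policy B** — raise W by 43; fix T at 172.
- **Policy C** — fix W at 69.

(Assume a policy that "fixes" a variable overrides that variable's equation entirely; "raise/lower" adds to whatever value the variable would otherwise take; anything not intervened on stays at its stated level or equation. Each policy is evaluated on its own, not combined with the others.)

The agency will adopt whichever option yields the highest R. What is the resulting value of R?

-1064

Policy A (T − 26):
  W = 94
  T = -40 + 6·94 (−26 from intervention) = 498
  R = -32 − 6·498 = -3020
Policy B (W + 43, T := 172):
  W = 94 + 43 = 137
  T = 172
  R = -32 − 6·172 = -1064
Policy C (W := 69):
  W = 69
  T = -40 + 6·69 = 374
  R = -32 − 6·374 = -2276
Comparing — Policy A: R=-3020, Policy B: R=-1064, Policy C: R=-2276. Highest is -1064 (Policy B).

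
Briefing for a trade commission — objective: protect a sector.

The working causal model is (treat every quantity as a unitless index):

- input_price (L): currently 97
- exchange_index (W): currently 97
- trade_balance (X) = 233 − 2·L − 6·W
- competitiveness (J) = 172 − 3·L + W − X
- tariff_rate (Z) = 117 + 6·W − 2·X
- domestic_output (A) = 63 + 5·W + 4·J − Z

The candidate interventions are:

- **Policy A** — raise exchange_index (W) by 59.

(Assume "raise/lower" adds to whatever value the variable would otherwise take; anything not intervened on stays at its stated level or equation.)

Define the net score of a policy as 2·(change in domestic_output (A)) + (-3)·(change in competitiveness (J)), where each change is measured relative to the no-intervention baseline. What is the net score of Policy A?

531

Baseline:
  L = 97
  W = 97
  X = 233 − 2·97 − 6·97 = -543
  J = 172 − 3·97 + 97 − (-543) = 521
  Z = 117 + 6·97 − 2·(-543) = 1785
  A = 63 + 5·97 + 4·521 − 1785 = 847
Policy A (W + 59):
  L = 97
  W = 97 + 59 = 156
  X = 233 − 2·97 − 6·156 = -897
  J = 172 − 3·97 + 156 − (-897) = 934
  Z = 117 + 6·156 − 2·(-897) = 2847
  A = 63 + 5·156 + 4·934 − 2847 = 1732
ΔA = 1732 − 847 = 885; ΔJ = 934 − 521 = 413
Score = 2·885 + (-3)·413 = 531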